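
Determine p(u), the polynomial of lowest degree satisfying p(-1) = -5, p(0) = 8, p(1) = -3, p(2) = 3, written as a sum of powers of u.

p(u) = (41/6)u^3 - 12u^2 - (35/6)u + 8

Build the Lagrange basis polynomials:
L_0(u) = u(u - 1)(u - 2) / [-6] = -(1/6)u^3 + (1/2)u^2 - (1/3)u
L_1(u) = (u + 1)(u - 1)(u - 2) / [2] = (1/2)u^3 - u^2 - (1/2)u + 1
L_2(u) = (u + 1)u(u - 2) / [-2] = -(1/2)u^3 + (1/2)u^2 + u
L_3(u) = (u + 1)u(u - 1) / [6] = (1/6)u^3 - (1/6)u
p(u) = (-5)·L_0 + 8·L_1 + (-3)·L_2 + 3·L_3
  (-5)·L_0(u) = (5/6)u^3 - (5/2)u^2 + (5/3)u
  8·L_1(u) = 4u^3 - 8u^2 - 4u + 8
  (-3)·L_2(u) = (3/2)u^3 - (3/2)u^2 - 3u
  3·L_3(u) = (1/2)u^3 - (1/2)u
Adding term by term: (41/6)u^3 - 12u^2 - (35/6)u + 8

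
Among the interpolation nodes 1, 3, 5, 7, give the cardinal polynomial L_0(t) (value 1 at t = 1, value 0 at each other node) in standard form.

L_0(t) = -(1/48)t^3 + (5/16)t^2 - (71/48)t + 35/16

L_0(t) = (t - 3)(t - 5)(t - 7) / [(-2)·(-4)·(-6)]
       = (t^3 - 15t^2 + 71t - 105) / (-48)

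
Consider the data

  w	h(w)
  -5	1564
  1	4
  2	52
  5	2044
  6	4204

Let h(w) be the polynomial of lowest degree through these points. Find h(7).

7732

L_0(7) = (6)·(5)·(2)·(1)/[(-6)·(-7)·(-10)·(-11)] = 1/77
L_1(7) = (12)·(5)·(2)·(1)/[(6)·(-1)·(-4)·(-5)] = -1
L_2(7) = (12)·(6)·(2)·(1)/[(7)·(1)·(-3)·(-4)] = 12/7
L_3(7) = (12)·(6)·(5)·(1)/[(10)·(4)·(3)·(-1)] = -3
L_4(7) = (12)·(6)·(5)·(2)/[(11)·(5)·(4)·(1)] = 36/11
Sum: 1564·(1/77) + 4·(-1) + 52·(12/7) + 2044·(-3) + 4204·(36/11) = 7732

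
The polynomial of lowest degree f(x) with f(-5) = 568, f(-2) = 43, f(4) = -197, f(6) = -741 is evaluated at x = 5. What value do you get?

-412

L_0(5) = (7)·(1)·(-1)/[(-3)·(-9)·(-11)] = 7/297
L_1(5) = (10)·(1)·(-1)/[(3)·(-6)·(-8)] = -5/72
L_2(5) = (10)·(7)·(-1)/[(9)·(6)·(-2)] = 35/54
L_3(5) = (10)·(7)·(1)/[(11)·(8)·(2)] = 35/88
Sum: 568·(7/297) + 43·(-5/72) + (-197)·(35/54) + (-741)·(35/88) = -412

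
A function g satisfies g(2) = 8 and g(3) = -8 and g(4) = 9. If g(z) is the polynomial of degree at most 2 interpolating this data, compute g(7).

Evaluate each Lagrange basis at z = 7:
L_0(7) = (4)·(3)/[(-1)·(-2)] = 6
L_1(7) = (5)·(3)/[(1)·(-1)] = -15
L_2(7) = (5)·(4)/[(2)·(1)] = 10
Sum: 8·(6) + (-8)·(-15) + 9·(10) = 258

258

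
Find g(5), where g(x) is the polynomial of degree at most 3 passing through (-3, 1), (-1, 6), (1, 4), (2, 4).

Evaluate each Lagrange basis at x = 5:
L_0(5) = (6)·(4)·(3)/[(-2)·(-4)·(-5)] = -9/5
L_1(5) = (8)·(4)·(3)/[(2)·(-2)·(-3)] = 8
L_2(5) = (8)·(6)·(3)/[(4)·(2)·(-1)] = -18
L_3(5) = (8)·(6)·(4)/[(5)·(3)·(1)] = 64/5
Sum: 1·(-9/5) + 6·(8) + 4·(-18) + 4·(64/5) = 127/5

127/5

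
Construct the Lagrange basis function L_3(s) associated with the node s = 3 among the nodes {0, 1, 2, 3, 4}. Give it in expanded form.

L_3(s) = -(1/6)s^4 + (7/6)s^3 - (7/3)s^2 + (4/3)s

L_3(s) = s(s - 1)(s - 2)(s - 4) / [(3)·(2)·(1)·(-1)]
       = (s^4 - 7s^3 + 14s^2 - 8s) / (-6)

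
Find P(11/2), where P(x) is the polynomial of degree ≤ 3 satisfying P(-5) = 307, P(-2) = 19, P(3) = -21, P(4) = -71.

Using Newton's divided-difference form:
P[-5,-2] = (19 - 307) / (-2 - (-5)) = -96
P[-2,3] = (-21 - 19) / (3 - (-2)) = -8
P[3,4] = (-71 - (-21)) / (4 - 3) = -50
P[-5,-2,3] = (-8 - (-96)) / (3 - (-5)) = 11
P[-2,3,4] = (-50 - (-8)) / (4 - (-2)) = -7
P[-5,-2,3,4] = (-7 - 11) / (4 - (-5)) = -2
P(11/2) = 307 + (-96)·(21/2) + 11·(21/2)·(15/2) + (-2)·(21/2)·(15/2)·(5/2) = -457/2

-457/2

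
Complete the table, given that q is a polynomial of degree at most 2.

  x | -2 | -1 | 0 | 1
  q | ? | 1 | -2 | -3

6

The 3 known values determine q uniquely (degree ≤ 2).
L_0(-2) = (-2)·(-3)/[(-1)·(-2)] = 3
L_1(-2) = (-1)·(-3)/[(1)·(-1)] = -3
L_2(-2) = (-1)·(-2)/[(2)·(1)] = 1
Sum: 1·(3) + (-2)·(-3) + (-3)·(1) = 6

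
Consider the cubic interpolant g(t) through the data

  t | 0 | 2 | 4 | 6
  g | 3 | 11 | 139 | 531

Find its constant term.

L_0(t) = (t - 2)(t - 4)(t - 6) / [-48] = -(1/48)t^3 + (1/4)t^2 - (11/12)t + 1
L_1(t) = t(t - 4)(t - 6) / [16] = (1/16)t^3 - (5/8)t^2 + (3/2)t
L_2(t) = t(t - 2)(t - 6) / [-16] = -(1/16)t^3 + (1/2)t^2 - (3/4)t
L_3(t) = t(t - 2)(t - 4) / [48] = (1/48)t^3 - (1/8)t^2 + (1/6)t
g(t) = 3·L_0 + 11·L_1 + 139·L_2 + 531·L_3
Only the constant term is needed; take it from each L_i and combine:
3·(1) + 11·(0) + 139·(0) + 531·(0) = 3

3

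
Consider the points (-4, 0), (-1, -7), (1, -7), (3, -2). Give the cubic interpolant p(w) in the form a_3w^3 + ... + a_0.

L_0(w) = (w + 1)(w - 1)(w - 3) / [-105] = -(1/105)w^3 + (1/35)w^2 + (1/105)w - 1/35
L_1(w) = (w + 4)(w - 1)(w - 3) / [24] = (1/24)w^3 - (13/24)w + 1/2
L_2(w) = (w + 4)(w + 1)(w - 3) / [-20] = -(1/20)w^3 - (1/10)w^2 + (11/20)w + 3/5
L_3(w) = (w + 4)(w + 1)(w - 1) / [56] = (1/56)w^3 + (1/14)w^2 - (1/56)w - 1/14
p(w) = 0·L_0 + (-7)·L_1 + (-7)·L_2 + (-2)·L_3
  0·L_0(w) = 0
  (-7)·L_1(w) = -(7/24)w^3 + (91/24)w - 7/2
  (-7)·L_2(w) = (7/20)w^3 + (7/10)w^2 - (77/20)w - 21/5
  (-2)·L_3(w) = -(1/28)w^3 - (1/7)w^2 + (1/28)w + 1/7
Adding term by term: (19/840)w^3 + (39/70)w^2 - (19/840)w - 529/70

p(w) = (19/840)w^3 + (39/70)w^2 - (19/840)w - 529/70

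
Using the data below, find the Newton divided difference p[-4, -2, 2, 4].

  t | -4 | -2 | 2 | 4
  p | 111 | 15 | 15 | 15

p[-4,-2] = (15 - 111) / (-2 - (-4)) = -48
p[-2,2] = (15 - 15) / (2 - (-2)) = 0
p[2,4] = (15 - 15) / (4 - 2) = 0
p[-4,-2,2] = (0 - (-48)) / (2 - (-4)) = 8
p[-2,2,4] = (0 - 0) / (4 - (-2)) = 0
p[-4,-2,2,4] = (0 - 8) / (4 - (-4)) = -1

-1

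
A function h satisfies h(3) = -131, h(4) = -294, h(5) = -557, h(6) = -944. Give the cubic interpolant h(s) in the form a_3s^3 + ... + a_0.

h(s) = -4s^3 - 2s^2 - s - 2

Build the Lagrange basis polynomials:
L_0(s) = (s - 4)(s - 5)(s - 6) / [-6] = -(1/6)s^3 + (5/2)s^2 - (37/3)s + 20
L_1(s) = (s - 3)(s - 5)(s - 6) / [2] = (1/2)s^3 - 7s^2 + (63/2)s - 45
L_2(s) = (s - 3)(s - 4)(s - 6) / [-2] = -(1/2)s^3 + (13/2)s^2 - 27s + 36
L_3(s) = (s - 3)(s - 4)(s - 5) / [6] = (1/6)s^3 - 2s^2 + (47/6)s - 10
h(s) = (-131)·L_0 + (-294)·L_1 + (-557)·L_2 + (-944)·L_3
  (-131)·L_0(s) = (131/6)s^3 - (655/2)s^2 + (4847/3)s - 2620
  (-294)·L_1(s) = -147s^3 + 2058s^2 - 9261s + 13230
  (-557)·L_2(s) = (557/2)s^3 - (7241/2)s^2 + 15039s - 20052
  (-944)·L_3(s) = -(472/3)s^3 + 1888s^2 - (22184/3)s + 9440
Adding term by term: -4s^3 - 2s^2 - s - 2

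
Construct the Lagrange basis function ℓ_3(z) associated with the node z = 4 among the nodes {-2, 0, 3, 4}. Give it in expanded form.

ℓ_3(z) = (z + 2)z(z - 3) / [(6)·(4)·(1)]
       = (z^3 - z^2 - 6z) / (24)

ℓ_3(z) = (1/24)z^3 - (1/24)z^2 - (1/4)z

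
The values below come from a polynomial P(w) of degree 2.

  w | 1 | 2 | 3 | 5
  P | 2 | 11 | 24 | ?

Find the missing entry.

The 3 known values determine P uniquely (degree ≤ 2).
L_0(5) = (3)·(2)/[(-1)·(-2)] = 3
L_1(5) = (4)·(2)/[(1)·(-1)] = -8
L_2(5) = (4)·(3)/[(2)·(1)] = 6
Sum: 2·(3) + 11·(-8) + 24·(6) = 62

62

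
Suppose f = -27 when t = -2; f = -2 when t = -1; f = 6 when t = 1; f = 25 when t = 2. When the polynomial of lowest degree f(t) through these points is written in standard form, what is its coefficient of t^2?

L_0(t) = (t + 1)(t - 1)(t - 2) / [-12] = -(1/12)t^3 + (1/6)t^2 + (1/12)t - 1/6
L_1(t) = (t + 2)(t - 1)(t - 2) / [6] = (1/6)t^3 - (1/6)t^2 - (2/3)t + 2/3
L_2(t) = (t + 2)(t + 1)(t - 2) / [-6] = -(1/6)t^3 - (1/6)t^2 + (2/3)t + 2/3
L_3(t) = (t + 2)(t + 1)(t - 1) / [12] = (1/12)t^3 + (1/6)t^2 - (1/12)t - 1/6
f(t) = (-27)·L_0 + (-2)·L_1 + 6·L_2 + 25·L_3
Only the coefficient of t^2 is needed; take it from each L_i and combine:
(-27)·(1/6) + (-2)·(-1/6) + 6·(-1/6) + 25·(1/6) = -1

-1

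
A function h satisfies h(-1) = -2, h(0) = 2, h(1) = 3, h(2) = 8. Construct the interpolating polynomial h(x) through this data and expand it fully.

h(x) = (7/6)x^3 - (3/2)x^2 + (4/3)x + 2

Build the Lagrange basis polynomials:
L_0(x) = x(x - 1)(x - 2) / [-6] = -(1/6)x^3 + (1/2)x^2 - (1/3)x
L_1(x) = (x + 1)(x - 1)(x - 2) / [2] = (1/2)x^3 - x^2 - (1/2)x + 1
L_2(x) = (x + 1)x(x - 2) / [-2] = -(1/2)x^3 + (1/2)x^2 + x
L_3(x) = (x + 1)x(x - 1) / [6] = (1/6)x^3 - (1/6)x
h(x) = (-2)·L_0 + 2·L_1 + 3·L_2 + 8·L_3
  (-2)·L_0(x) = (1/3)x^3 - x^2 + (2/3)x
  2·L_1(x) = x^3 - 2x^2 - x + 2
  3·L_2(x) = -(3/2)x^3 + (3/2)x^2 + 3x
  8·L_3(x) = (4/3)x^3 - (4/3)x
Adding term by term: (7/6)x^3 - (3/2)x^2 + (4/3)x + 2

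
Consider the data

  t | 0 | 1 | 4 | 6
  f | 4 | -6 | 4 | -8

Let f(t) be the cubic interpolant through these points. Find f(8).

-1252/15

Evaluate each Lagrange basis at t = 8:
L_0(8) = (7)·(4)·(2)/[(-1)·(-4)·(-6)] = -7/3
L_1(8) = (8)·(4)·(2)/[(1)·(-3)·(-5)] = 64/15
L_2(8) = (8)·(7)·(2)/[(4)·(3)·(-2)] = -14/3
L_3(8) = (8)·(7)·(4)/[(6)·(5)·(2)] = 56/15
Sum: 4·(-7/3) + (-6)·(64/15) + 4·(-14/3) + (-8)·(56/15) = -1252/15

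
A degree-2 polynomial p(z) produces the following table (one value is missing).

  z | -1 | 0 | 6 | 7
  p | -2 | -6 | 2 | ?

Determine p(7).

The 3 known values determine p uniquely (degree ≤ 2).
Evaluate each Lagrange basis at z = 7:
L_0(7) = (7)·(1)/[(-1)·(-7)] = 1
L_1(7) = (8)·(1)/[(1)·(-6)] = -4/3
L_2(7) = (8)·(7)/[(7)·(6)] = 4/3
Sum: (-2)·(1) + (-6)·(-4/3) + 2·(4/3) = 26/3

26/3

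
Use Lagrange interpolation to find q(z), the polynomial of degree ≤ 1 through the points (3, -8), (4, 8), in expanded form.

q(z) = 16z - 56

Build the Lagrange basis polynomials:
L_0(z) = (z - 4) / [-1] = -z + 4
L_1(z) = (z - 3) / [1] = z - 3
q(z) = (-8)·L_0 + 8·L_1
  (-8)·L_0(z) = 8z - 32
  8·L_1(z) = 8z - 24
Adding term by term: 16z - 56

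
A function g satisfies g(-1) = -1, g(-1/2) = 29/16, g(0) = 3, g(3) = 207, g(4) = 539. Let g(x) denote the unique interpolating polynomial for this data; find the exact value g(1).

Using Newton's divided-difference form:
g[-1,-1/2] = (29/16 - (-1)) / (-1/2 - (-1)) = 45/8
g[-1/2,0] = (3 - 29/16) / (0 - (-1/2)) = 19/8
g[0,3] = (207 - 3) / (3 - 0) = 68
g[3,4] = (539 - 207) / (4 - 3) = 332
g[-1,-1/2,0] = (19/8 - 45/8) / (0 - (-1)) = -13/4
g[-1/2,0,3] = (68 - 19/8) / (3 - (-1/2)) = 75/4
g[0,3,4] = (332 - 68) / (4 - 0) = 66
g[-1,-1/2,0,3] = (75/4 - (-13/4)) / (3 - (-1)) = 11/2
g[-1/2,0,3,4] = (66 - 75/4) / (4 - (-1/2)) = 21/2
g[-1,-1/2,0,3,4] = (21/2 - 11/2) / (4 - (-1)) = 1
g(1) = -1 + (45/8)·(2) + (-13/4)·(2)·(3/2) + (11/2)·(2)·(3/2)·(1) + 1·(2)·(3/2)·(1)·(-2) = 11

11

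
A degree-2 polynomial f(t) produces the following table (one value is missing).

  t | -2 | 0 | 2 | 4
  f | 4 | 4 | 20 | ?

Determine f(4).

52

The 3 known values determine f uniquely (degree ≤ 2).
Evaluate each Lagrange basis at t = 4:
L_0(4) = (4)·(2)/[(-2)·(-4)] = 1
L_1(4) = (6)·(2)/[(2)·(-2)] = -3
L_2(4) = (6)·(4)/[(4)·(2)] = 3
Sum: 4·(1) + 4·(-3) + 20·(3) = 52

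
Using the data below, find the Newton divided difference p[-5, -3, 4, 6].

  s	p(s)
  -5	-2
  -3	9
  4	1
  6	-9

13/462

p[-5,-3] = (9 - (-2)) / (-3 - (-5)) = 11/2
p[-3,4] = (1 - 9) / (4 - (-3)) = -8/7
p[4,6] = (-9 - 1) / (6 - 4) = -5
p[-5,-3,4] = (-8/7 - 11/2) / (4 - (-5)) = -31/42
p[-3,4,6] = (-5 - (-8/7)) / (6 - (-3)) = -3/7
p[-5,-3,4,6] = (-3/7 - (-31/42)) / (6 - (-5)) = 13/462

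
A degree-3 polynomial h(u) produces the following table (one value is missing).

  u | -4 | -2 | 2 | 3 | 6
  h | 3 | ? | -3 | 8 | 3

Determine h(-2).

-677/21

The 4 known values determine h uniquely (degree ≤ 3).
Evaluate each Lagrange basis at u = -2:
L_0(-2) = (-4)·(-5)·(-8)/[(-6)·(-7)·(-10)] = 8/21
L_1(-2) = (2)·(-5)·(-8)/[(6)·(-1)·(-4)] = 10/3
L_2(-2) = (2)·(-4)·(-8)/[(7)·(1)·(-3)] = -64/21
L_3(-2) = (2)·(-4)·(-5)/[(10)·(4)·(3)] = 1/3
Sum: 3·(8/21) + (-3)·(10/3) + 8·(-64/21) + 3·(1/3) = -677/21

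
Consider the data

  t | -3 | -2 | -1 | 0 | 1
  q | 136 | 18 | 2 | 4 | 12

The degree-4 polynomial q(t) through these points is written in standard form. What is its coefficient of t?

1

Build the Lagrange basis polynomials:
L_0(t) = (t + 2)(t + 1)t(t - 1) / [24] = (1/24)t^4 + (1/12)t^3 - (1/24)t^2 - (1/12)t
L_1(t) = (t + 3)(t + 1)t(t - 1) / [-6] = -(1/6)t^4 - (1/2)t^3 + (1/6)t^2 + (1/2)t
L_2(t) = (t + 3)(t + 2)t(t - 1) / [4] = (1/4)t^4 + t^3 + (1/4)t^2 - (3/2)t
L_3(t) = (t + 3)(t + 2)(t + 1)(t - 1) / [-6] = -(1/6)t^4 - (5/6)t^3 - (5/6)t^2 + (5/6)t + 1
L_4(t) = (t + 3)(t + 2)(t + 1)t / [24] = (1/24)t^4 + (1/4)t^3 + (11/24)t^2 + (1/4)t
q(t) = 136·L_0 + 18·L_1 + 2·L_2 + 4·L_3 + 12·L_4
Only the coefficient of t is needed; take it from each L_i and combine:
136·(-1/12) + 18·(1/2) + 2·(-3/2) + 4·(5/6) + 12·(1/4) = 1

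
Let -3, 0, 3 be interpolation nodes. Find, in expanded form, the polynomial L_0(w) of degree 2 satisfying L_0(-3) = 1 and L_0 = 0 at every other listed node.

L_0(w) = (1/18)w^2 - (1/6)w

L_0(w) = w(w - 3) / [(-3)·(-6)]
       = (w^2 - 3w) / (18)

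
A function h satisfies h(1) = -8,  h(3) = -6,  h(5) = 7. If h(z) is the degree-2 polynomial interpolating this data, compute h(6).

Using Newton's divided-difference form:
h[1,3] = (-6 - (-8)) / (3 - 1) = 1
h[3,5] = (7 - (-6)) / (5 - 3) = 13/2
h[1,3,5] = (13/2 - 1) / (5 - 1) = 11/8
h(6) = -8 + 1·(5) + (11/8)·(5)·(3) = 141/8

141/8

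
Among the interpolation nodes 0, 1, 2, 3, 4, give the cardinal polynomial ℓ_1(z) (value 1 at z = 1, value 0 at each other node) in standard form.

ℓ_1(z) = -(1/6)z^4 + (3/2)z^3 - (13/3)z^2 + 4z

ℓ_1(z) = z(z - 2)(z - 3)(z - 4) / [(1)·(-1)·(-2)·(-3)]
       = (z^4 - 9z^3 + 26z^2 - 24z) / (-6)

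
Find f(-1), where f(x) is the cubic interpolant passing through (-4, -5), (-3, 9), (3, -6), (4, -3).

94/7

L_0(-1) = (2)·(-4)·(-5)/[(-1)·(-7)·(-8)] = -5/7
L_1(-1) = (3)·(-4)·(-5)/[(1)·(-6)·(-7)] = 10/7
L_2(-1) = (3)·(2)·(-5)/[(7)·(6)·(-1)] = 5/7
L_3(-1) = (3)·(2)·(-4)/[(8)·(7)·(1)] = -3/7
Sum: (-5)·(-5/7) + 9·(10/7) + (-6)·(5/7) + (-3)·(-3/7) = 94/7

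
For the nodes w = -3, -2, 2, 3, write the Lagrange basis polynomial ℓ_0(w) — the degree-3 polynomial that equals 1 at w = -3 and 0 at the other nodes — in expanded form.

ℓ_0(w) = -(1/30)w^3 + (1/10)w^2 + (2/15)w - 2/5

ℓ_0(w) = (w + 2)(w - 2)(w - 3) / [(-1)·(-5)·(-6)]
       = (w^3 - 3w^2 - 4w + 12) / (-30)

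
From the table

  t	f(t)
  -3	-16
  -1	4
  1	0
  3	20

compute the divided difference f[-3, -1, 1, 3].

f[-3,-1] = (4 - (-16)) / (-1 - (-3)) = 10
f[-1,1] = (0 - 4) / (1 - (-1)) = -2
f[1,3] = (20 - 0) / (3 - 1) = 10
f[-3,-1,1] = (-2 - 10) / (1 - (-3)) = -3
f[-1,1,3] = (10 - (-2)) / (3 - (-1)) = 3
f[-3,-1,1,3] = (3 - (-3)) / (3 - (-3)) = 1

1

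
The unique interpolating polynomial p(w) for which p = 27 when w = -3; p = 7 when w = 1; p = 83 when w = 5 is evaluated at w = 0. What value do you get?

Using Newton's divided-difference form:
p[-3,1] = (7 - 27) / (1 - (-3)) = -5
p[1,5] = (83 - 7) / (5 - 1) = 19
p[-3,1,5] = (19 - (-5)) / (5 - (-3)) = 3
p(0) = 27 + (-5)·(3) + 3·(3)·(-1) = 3

3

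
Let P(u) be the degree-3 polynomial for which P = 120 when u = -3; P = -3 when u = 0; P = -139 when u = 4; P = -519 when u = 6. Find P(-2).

41

Evaluate each Lagrange basis at u = -2:
L_0(-2) = (-2)·(-6)·(-8)/[(-3)·(-7)·(-9)] = 32/63
L_1(-2) = (1)·(-6)·(-8)/[(3)·(-4)·(-6)] = 2/3
L_2(-2) = (1)·(-2)·(-8)/[(7)·(4)·(-2)] = -2/7
L_3(-2) = (1)·(-2)·(-6)/[(9)·(6)·(2)] = 1/9
Sum: 120·(32/63) + (-3)·(2/3) + (-139)·(-2/7) + (-519)·(1/9) = 41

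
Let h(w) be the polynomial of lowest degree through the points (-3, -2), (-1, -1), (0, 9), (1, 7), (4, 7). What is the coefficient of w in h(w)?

L_0(w) = (w + 1)w(w - 1)(w - 4) / [168] = (1/168)w^4 - (1/42)w^3 - (1/168)w^2 + (1/42)w
L_1(w) = (w + 3)w(w - 1)(w - 4) / [-20] = -(1/20)w^4 + (1/10)w^3 + (11/20)w^2 - (3/5)w
L_2(w) = (w + 3)(w + 1)(w - 1)(w - 4) / [12] = (1/12)w^4 - (1/12)w^3 - (13/12)w^2 + (1/12)w + 1
L_3(w) = (w + 3)(w + 1)w(w - 4) / [-24] = -(1/24)w^4 + (13/24)w^2 + (1/2)w
L_4(w) = (w + 3)(w + 1)w(w - 1) / [420] = (1/420)w^4 + (1/140)w^3 - (1/420)w^2 - (1/140)w
h(w) = (-2)·L_0 + (-1)·L_1 + 9·L_2 + 7·L_3 + 7·L_4
Only the coefficient of w is needed; take it from each L_i and combine:
(-2)·(1/42) + (-1)·(-3/5) + 9·(1/12) + 7·(1/2) + 7·(-1/140) = 499/105

499/105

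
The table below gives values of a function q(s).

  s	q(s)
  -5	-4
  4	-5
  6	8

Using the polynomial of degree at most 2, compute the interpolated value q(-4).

Using Newton's divided-difference form:
q[-5,4] = (-5 - (-4)) / (4 - (-5)) = -1/9
q[4,6] = (8 - (-5)) / (6 - 4) = 13/2
q[-5,4,6] = (13/2 - (-1/9)) / (6 - (-5)) = 119/198
q(-4) = -4 + (-1/9)·(1) + (119/198)·(1)·(-8) = -883/99

-883/99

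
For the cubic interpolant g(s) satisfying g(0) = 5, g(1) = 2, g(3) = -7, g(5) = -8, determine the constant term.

Build the Lagrange basis polynomials:
L_0(s) = (s - 1)(s - 3)(s - 5) / [-15] = -(1/15)s^3 + (3/5)s^2 - (23/15)s + 1
L_1(s) = s(s - 3)(s - 5) / [8] = (1/8)s^3 - s^2 + (15/8)s
L_2(s) = s(s - 1)(s - 5) / [-12] = -(1/12)s^3 + (1/2)s^2 - (5/12)s
L_3(s) = s(s - 1)(s - 3) / [40] = (1/40)s^3 - (1/10)s^2 + (3/40)s
g(s) = 5·L_0 + 2·L_1 + (-7)·L_2 + (-8)·L_3
Only the constant term is needed; take it from each L_i and combine:
5·(1) + 2·(0) + (-7)·(0) + (-8)·(0) = 5

5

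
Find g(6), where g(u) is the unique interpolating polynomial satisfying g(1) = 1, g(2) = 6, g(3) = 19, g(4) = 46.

166

Using Newton's divided-difference form:
g[1,2] = (6 - 1) / (2 - 1) = 5
g[2,3] = (19 - 6) / (3 - 2) = 13
g[3,4] = (46 - 19) / (4 - 3) = 27
g[1,2,3] = (13 - 5) / (3 - 1) = 4
g[2,3,4] = (27 - 13) / (4 - 2) = 7
g[1,2,3,4] = (7 - 4) / (4 - 1) = 1
g(6) = 1 + 5·(5) + 4·(5)·(4) + 1·(5)·(4)·(3) = 166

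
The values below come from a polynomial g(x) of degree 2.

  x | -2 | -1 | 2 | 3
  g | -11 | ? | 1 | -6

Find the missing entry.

The 3 known values determine g uniquely (degree ≤ 2).
L_0(-1) = (-3)·(-4)/[(-4)·(-5)] = 3/5
L_1(-1) = (1)·(-4)/[(4)·(-1)] = 1
L_2(-1) = (1)·(-3)/[(5)·(1)] = -3/5
Sum: (-11)·(3/5) + 1·(1) + (-6)·(-3/5) = -2

-2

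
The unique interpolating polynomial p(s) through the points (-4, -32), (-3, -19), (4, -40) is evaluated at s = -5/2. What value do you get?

-14

Evaluate each Lagrange basis at s = -5/2:
L_0(-5/2) = (1/2)·(-13/2)/[(-1)·(-8)] = -13/32
L_1(-5/2) = (3/2)·(-13/2)/[(1)·(-7)] = 39/28
L_2(-5/2) = (3/2)·(1/2)/[(8)·(7)] = 3/224
Sum: (-32)·(-13/32) + (-19)·(39/28) + (-40)·(3/224) = -14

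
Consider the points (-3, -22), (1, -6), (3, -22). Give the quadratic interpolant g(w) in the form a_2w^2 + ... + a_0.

g(w) = -2w^2 - 4

Newton's divided differences:
g[-3,1] = (-6 - (-22)) / (1 - (-3)) = 4
g[1,3] = (-22 - (-6)) / (3 - 1) = -8
g[-3,1,3] = (-8 - 4) / (3 - (-3)) = -2
g(w) = -22 + 4·(w + 3) + (-2)·(w + 3)(w - 1)
Expanding: g(w) = -2w^2 - 4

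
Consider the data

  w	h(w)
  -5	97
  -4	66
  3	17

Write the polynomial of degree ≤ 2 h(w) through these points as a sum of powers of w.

Build the Lagrange basis polynomials:
L_0(w) = (w + 4)(w - 3) / [8] = (1/8)w^2 + (1/8)w - 3/2
L_1(w) = (w + 5)(w - 3) / [-7] = -(1/7)w^2 - (2/7)w + 15/7
L_2(w) = (w + 5)(w + 4) / [56] = (1/56)w^2 + (9/56)w + 5/14
h(w) = 97·L_0 + 66·L_1 + 17·L_2
  97·L_0(w) = (97/8)w^2 + (97/8)w - 291/2
  66·L_1(w) = -(66/7)w^2 - (132/7)w + 990/7
  17·L_2(w) = (17/56)w^2 + (153/56)w + 85/14
Adding term by term: 3w^2 - 4w + 2

h(w) = 3w^2 - 4w + 2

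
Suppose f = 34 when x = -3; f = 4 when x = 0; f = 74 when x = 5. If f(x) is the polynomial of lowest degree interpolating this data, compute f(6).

L_0(6) = (6)·(1)/[(-3)·(-8)] = 1/4
L_1(6) = (9)·(1)/[(3)·(-5)] = -3/5
L_2(6) = (9)·(6)/[(8)·(5)] = 27/20
Sum: 34·(1/4) + 4·(-3/5) + 74·(27/20) = 106

106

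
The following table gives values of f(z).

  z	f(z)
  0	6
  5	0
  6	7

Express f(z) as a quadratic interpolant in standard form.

Build the Lagrange basis polynomials:
L_0(z) = (z - 5)(z - 6) / [30] = (1/30)z^2 - (11/30)z + 1
L_1(z) = z(z - 6) / [-5] = -(1/5)z^2 + (6/5)z
L_2(z) = z(z - 5) / [6] = (1/6)z^2 - (5/6)z
f(z) = 6·L_0 + 0·L_1 + 7·L_2
  6·L_0(z) = (1/5)z^2 - (11/5)z + 6
  0·L_1(z) = 0
  7·L_2(z) = (7/6)z^2 - (35/6)z
Adding term by term: (41/30)z^2 - (241/30)z + 6

f(z) = (41/30)z^2 - (241/30)z + 6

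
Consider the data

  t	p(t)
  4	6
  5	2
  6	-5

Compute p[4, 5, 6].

-3/2

p[4,5] = (2 - 6) / (5 - 4) = -4
p[5,6] = (-5 - 2) / (6 - 5) = -7
p[4,5,6] = (-7 - (-4)) / (6 - 4) = -3/2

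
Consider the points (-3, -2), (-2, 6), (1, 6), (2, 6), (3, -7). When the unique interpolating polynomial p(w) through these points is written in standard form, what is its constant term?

21/5

Build the Lagrange basis polynomials:
L_0(w) = (w + 2)(w - 1)(w - 2)(w - 3) / [120] = (1/120)w^4 - (1/30)w^3 - (1/120)w^2 + (2/15)w - 1/10
L_1(w) = (w + 3)(w - 1)(w - 2)(w - 3) / [-60] = -(1/60)w^4 + (1/20)w^3 + (7/60)w^2 - (9/20)w + 3/10
L_2(w) = (w + 3)(w + 2)(w - 2)(w - 3) / [24] = (1/24)w^4 - (13/24)w^2 + 3/2
L_3(w) = (w + 3)(w + 2)(w - 1)(w - 3) / [-20] = -(1/20)w^4 - (1/20)w^3 + (11/20)w^2 + (9/20)w - 9/10
L_4(w) = (w + 3)(w + 2)(w - 1)(w - 2) / [60] = (1/60)w^4 + (1/30)w^3 - (7/60)w^2 - (2/15)w + 1/5
p(w) = (-2)·L_0 + 6·L_1 + 6·L_2 + 6·L_3 + (-7)·L_4
Only the constant term is needed; take it from each L_i and combine:
(-2)·(-1/10) + 6·(3/10) + 6·(3/2) + 6·(-9/10) + (-7)·(1/5) = 21/5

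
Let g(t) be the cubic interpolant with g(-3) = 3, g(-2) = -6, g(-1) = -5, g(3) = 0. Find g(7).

Using Newton's divided-difference form:
g[-3,-2] = (-6 - 3) / (-2 - (-3)) = -9
g[-2,-1] = (-5 - (-6)) / (-1 - (-2)) = 1
g[-1,3] = (0 - (-5)) / (3 - (-1)) = 5/4
g[-3,-2,-1] = (1 - (-9)) / (-1 - (-3)) = 5
g[-2,-1,3] = (5/4 - 1) / (3 - (-2)) = 1/20
g[-3,-2,-1,3] = (1/20 - 5) / (3 - (-3)) = -33/40
g(7) = 3 + (-9)·(10) + 5·(10)·(9) + (-33/40)·(10)·(9)·(8) = -231

-231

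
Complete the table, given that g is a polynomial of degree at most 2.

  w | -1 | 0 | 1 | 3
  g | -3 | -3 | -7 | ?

The 3 known values determine g uniquely (degree ≤ 2).
Evaluate each Lagrange basis at w = 3:
L_0(3) = (3)·(2)/[(-1)·(-2)] = 3
L_1(3) = (4)·(2)/[(1)·(-1)] = -8
L_2(3) = (4)·(3)/[(2)·(1)] = 6
Sum: (-3)·(3) + (-3)·(-8) + (-7)·(6) = -27

-27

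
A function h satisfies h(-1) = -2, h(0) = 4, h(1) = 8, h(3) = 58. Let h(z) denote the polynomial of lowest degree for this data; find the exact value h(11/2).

Evaluate each Lagrange basis at z = 11/2:
L_0(11/2) = (11/2)·(9/2)·(5/2)/[(-1)·(-2)·(-4)] = -495/64
L_1(11/2) = (13/2)·(9/2)·(5/2)/[(1)·(-1)·(-3)] = 195/8
L_2(11/2) = (13/2)·(11/2)·(5/2)/[(2)·(1)·(-2)] = -715/32
L_3(11/2) = (13/2)·(11/2)·(9/2)/[(4)·(3)·(2)] = 429/64
Sum: (-2)·(-495/64) + 4·(195/8) + 8·(-715/32) + 58·(429/64) = 323

323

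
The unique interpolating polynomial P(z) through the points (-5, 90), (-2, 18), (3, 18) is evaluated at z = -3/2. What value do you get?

45/4

Evaluate each Lagrange basis at z = -3/2:
L_0(-3/2) = (1/2)·(-9/2)/[(-3)·(-8)] = -3/32
L_1(-3/2) = (7/2)·(-9/2)/[(3)·(-5)] = 21/20
L_2(-3/2) = (7/2)·(1/2)/[(8)·(5)] = 7/160
Sum: 90·(-3/32) + 18·(21/20) + 18·(7/160) = 45/4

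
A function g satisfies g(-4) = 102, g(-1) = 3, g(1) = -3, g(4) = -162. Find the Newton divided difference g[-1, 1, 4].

-10

g[-1,1] = (-3 - 3) / (1 - (-1)) = -3
g[1,4] = (-162 - (-3)) / (4 - 1) = -53
g[-1,1,4] = (-53 - (-3)) / (4 - (-1)) = -10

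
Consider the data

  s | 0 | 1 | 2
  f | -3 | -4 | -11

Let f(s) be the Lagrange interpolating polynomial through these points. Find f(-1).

Evaluate each Lagrange basis at s = -1:
L_0(-1) = (-2)·(-3)/[(-1)·(-2)] = 3
L_1(-1) = (-1)·(-3)/[(1)·(-1)] = -3
L_2(-1) = (-1)·(-2)/[(2)·(1)] = 1
Sum: (-3)·(3) + (-4)·(-3) + (-11)·(1) = -8

-8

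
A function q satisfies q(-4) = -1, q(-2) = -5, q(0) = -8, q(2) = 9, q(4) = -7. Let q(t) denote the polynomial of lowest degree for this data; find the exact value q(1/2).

-1225/256

Evaluate each Lagrange basis at t = 1/2:
L_0(1/2) = (5/2)·(1/2)·(-3/2)·(-7/2)/[(-2)·(-4)·(-6)·(-8)] = 35/2048
L_1(1/2) = (9/2)·(1/2)·(-3/2)·(-7/2)/[(2)·(-2)·(-4)·(-6)] = -63/512
L_2(1/2) = (9/2)·(5/2)·(-3/2)·(-7/2)/[(4)·(2)·(-2)·(-4)] = 945/1024
L_3(1/2) = (9/2)·(5/2)·(1/2)·(-7/2)/[(6)·(4)·(2)·(-2)] = 105/512
L_4(1/2) = (9/2)·(5/2)·(1/2)·(-3/2)/[(8)·(6)·(4)·(2)] = -45/2048
Sum: (-1)·(35/2048) + (-5)·(-63/512) + (-8)·(945/1024) + 9·(105/512) + (-7)·(-45/2048) = -1225/256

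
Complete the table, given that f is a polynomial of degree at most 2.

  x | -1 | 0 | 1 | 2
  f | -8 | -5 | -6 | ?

-11

The 3 known values determine f uniquely (degree ≤ 2).
Evaluate each Lagrange basis at x = 2:
L_0(2) = (2)·(1)/[(-1)·(-2)] = 1
L_1(2) = (3)·(1)/[(1)·(-1)] = -3
L_2(2) = (3)·(2)/[(2)·(1)] = 3
Sum: (-8)·(1) + (-5)·(-3) + (-6)·(3) = -11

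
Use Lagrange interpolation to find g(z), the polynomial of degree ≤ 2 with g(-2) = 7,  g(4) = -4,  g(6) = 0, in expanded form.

L_0(z) = (z - 4)(z - 6) / [48] = (1/48)z^2 - (5/24)z + 1/2
L_1(z) = (z + 2)(z - 6) / [-12] = -(1/12)z^2 + (1/3)z + 1
L_2(z) = (z + 2)(z - 4) / [16] = (1/16)z^2 - (1/8)z - 1/2
g(z) = 7·L_0 + (-4)·L_1 + 0·L_2
  7·L_0(z) = (7/48)z^2 - (35/24)z + 7/2
  (-4)·L_1(z) = (1/3)z^2 - (4/3)z - 4
  0·L_2(z) = 0
Adding term by term: (23/48)z^2 - (67/24)z - 1/2

g(z) = (23/48)z^2 - (67/24)z - 1/2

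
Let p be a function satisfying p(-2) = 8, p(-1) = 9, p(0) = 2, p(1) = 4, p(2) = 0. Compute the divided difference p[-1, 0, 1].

9/2

p[-1,0] = (2 - 9) / (0 - (-1)) = -7
p[0,1] = (4 - 2) / (1 - 0) = 2
p[-1,0,1] = (2 - (-7)) / (1 - (-1)) = 9/2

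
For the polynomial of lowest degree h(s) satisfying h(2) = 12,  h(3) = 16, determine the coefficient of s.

The leading coefficient equals the top divided difference h[2,3].
h[2,3] = (16 - 12) / (3 - 2) = 4

4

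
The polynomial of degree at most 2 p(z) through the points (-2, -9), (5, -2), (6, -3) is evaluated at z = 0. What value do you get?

L_0(0) = (-5)·(-6)/[(-7)·(-8)] = 15/28
L_1(0) = (2)·(-6)/[(7)·(-1)] = 12/7
L_2(0) = (2)·(-5)/[(8)·(1)] = -5/4
Sum: (-9)·(15/28) + (-2)·(12/7) + (-3)·(-5/4) = -9/2

-9/2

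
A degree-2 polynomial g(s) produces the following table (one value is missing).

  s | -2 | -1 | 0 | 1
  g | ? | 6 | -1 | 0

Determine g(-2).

21

The 3 known values determine g uniquely (degree ≤ 2).
Evaluate each Lagrange basis at s = -2:
L_0(-2) = (-2)·(-3)/[(-1)·(-2)] = 3
L_1(-2) = (-1)·(-3)/[(1)·(-1)] = -3
L_2(-2) = (-1)·(-2)/[(2)·(1)] = 1
Sum: 6·(3) + (-1)·(-3) + 0 = 21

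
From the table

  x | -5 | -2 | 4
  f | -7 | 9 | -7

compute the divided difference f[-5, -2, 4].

f[-5,-2] = (9 - (-7)) / (-2 - (-5)) = 16/3
f[-2,4] = (-7 - 9) / (4 - (-2)) = -8/3
f[-5,-2,4] = (-8/3 - 16/3) / (4 - (-5)) = -8/9

-8/9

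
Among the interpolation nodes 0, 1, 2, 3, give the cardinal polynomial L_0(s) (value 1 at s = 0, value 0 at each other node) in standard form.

L_0(s) = (s - 1)(s - 2)(s - 3) / [(-1)·(-2)·(-3)]
       = (s^3 - 6s^2 + 11s - 6) / (-6)

L_0(s) = -(1/6)s^3 + s^2 - (11/6)s + 1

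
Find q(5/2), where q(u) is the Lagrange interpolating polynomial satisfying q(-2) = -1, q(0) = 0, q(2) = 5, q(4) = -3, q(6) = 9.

L_0(5/2) = (5/2)·(1/2)·(-3/2)·(-7/2)/[(-2)·(-4)·(-6)·(-8)] = 35/2048
L_1(5/2) = (9/2)·(1/2)·(-3/2)·(-7/2)/[(2)·(-2)·(-4)·(-6)] = -63/512
L_2(5/2) = (9/2)·(5/2)·(-3/2)·(-7/2)/[(4)·(2)·(-2)·(-4)] = 945/1024
L_3(5/2) = (9/2)·(5/2)·(1/2)·(-7/2)/[(6)·(4)·(2)·(-2)] = 105/512
L_4(5/2) = (9/2)·(5/2)·(1/2)·(-3/2)/[(8)·(6)·(4)·(2)] = -45/2048
Sum: (-1)·(35/2048) + 0 + 5·(945/1024) + (-3)·(105/512) + 9·(-45/2048) = 3875/1024

3875/1024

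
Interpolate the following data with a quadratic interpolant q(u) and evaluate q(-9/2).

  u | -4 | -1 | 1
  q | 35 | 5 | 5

L_0(-9/2) = (-7/2)·(-11/2)/[(-3)·(-5)] = 77/60
L_1(-9/2) = (-1/2)·(-11/2)/[(3)·(-2)] = -11/24
L_2(-9/2) = (-1/2)·(-7/2)/[(5)·(2)] = 7/40
Sum: 35·(77/60) + 5·(-11/24) + 5·(7/40) = 87/2

87/2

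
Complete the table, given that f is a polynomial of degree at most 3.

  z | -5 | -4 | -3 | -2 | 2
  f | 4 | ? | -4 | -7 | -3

The 4 known values determine f uniquely (degree ≤ 3).
Evaluate each Lagrange basis at z = -4:
L_0(-4) = (-1)·(-2)·(-6)/[(-2)·(-3)·(-7)] = 2/7
L_1(-4) = (1)·(-2)·(-6)/[(2)·(-1)·(-5)] = 6/5
L_2(-4) = (1)·(-1)·(-6)/[(3)·(1)·(-4)] = -1/2
L_3(-4) = (1)·(-1)·(-2)/[(7)·(5)·(4)] = 1/70
Sum: 4·(2/7) + (-4)·(6/5) + (-7)·(-1/2) + (-3)·(1/70) = -1/5

-1/5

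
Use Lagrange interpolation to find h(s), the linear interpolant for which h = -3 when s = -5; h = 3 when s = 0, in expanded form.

h(s) = (6/5)s + 3

L_0(s) = s / [-5] = -(1/5)s
L_1(s) = (s + 5) / [5] = (1/5)s + 1
h(s) = (-3)·L_0 + 3·L_1
  (-3)·L_0(s) = (3/5)s
  3·L_1(s) = (3/5)s + 3
Adding term by term: (6/5)s + 3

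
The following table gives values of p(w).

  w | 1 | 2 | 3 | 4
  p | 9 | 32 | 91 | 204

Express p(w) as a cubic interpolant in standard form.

L_0(w) = (w - 2)(w - 3)(w - 4) / [-6] = -(1/6)w^3 + (3/2)w^2 - (13/3)w + 4
L_1(w) = (w - 1)(w - 3)(w - 4) / [2] = (1/2)w^3 - 4w^2 + (19/2)w - 6
L_2(w) = (w - 1)(w - 2)(w - 4) / [-2] = -(1/2)w^3 + (7/2)w^2 - 7w + 4
L_3(w) = (w - 1)(w - 2)(w - 3) / [6] = (1/6)w^3 - w^2 + (11/6)w - 1
p(w) = 9·L_0 + 32·L_1 + 91·L_2 + 204·L_3
  9·L_0(w) = -(3/2)w^3 + (27/2)w^2 - 39w + 36
  32·L_1(w) = 16w^3 - 128w^2 + 304w - 192
  91·L_2(w) = -(91/2)w^3 + (637/2)w^2 - 637w + 364
  204·L_3(w) = 34w^3 - 204w^2 + 374w - 204
Adding term by term: 3w^3 + 2w + 4

p(w) = 3w^3 + 2w + 4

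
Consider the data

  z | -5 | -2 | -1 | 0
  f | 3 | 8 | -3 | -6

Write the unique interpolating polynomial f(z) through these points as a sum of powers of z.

L_0(z) = (z + 2)(z + 1)z / [-60] = -(1/60)z^3 - (1/20)z^2 - (1/30)z
L_1(z) = (z + 5)(z + 1)z / [6] = (1/6)z^3 + z^2 + (5/6)z
L_2(z) = (z + 5)(z + 2)z / [-4] = -(1/4)z^3 - (7/4)z^2 - (5/2)z
L_3(z) = (z + 5)(z + 2)(z + 1) / [10] = (1/10)z^3 + (4/5)z^2 + (17/10)z + 1
f(z) = 3·L_0 + 8·L_1 + (-3)·L_2 + (-6)·L_3
  3·L_0(z) = -(1/20)z^3 - (3/20)z^2 - (1/10)z
  8·L_1(z) = (4/3)z^3 + 8z^2 + (20/3)z
  (-3)·L_2(z) = (3/4)z^3 + (21/4)z^2 + (15/2)z
  (-6)·L_3(z) = -(3/5)z^3 - (24/5)z^2 - (51/5)z - 6
Adding term by term: (43/30)z^3 + (83/10)z^2 + (58/15)z - 6

f(z) = (43/30)z^3 + (83/10)z^2 + (58/15)z - 6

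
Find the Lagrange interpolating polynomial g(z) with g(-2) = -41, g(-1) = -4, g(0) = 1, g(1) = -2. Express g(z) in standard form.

Build the Lagrange basis polynomials:
L_0(z) = (z + 1)z(z - 1) / [-6] = -(1/6)z^3 + (1/6)z
L_1(z) = (z + 2)z(z - 1) / [2] = (1/2)z^3 + (1/2)z^2 - z
L_2(z) = (z + 2)(z + 1)(z - 1) / [-2] = -(1/2)z^3 - z^2 + (1/2)z + 1
L_3(z) = (z + 2)(z + 1)z / [6] = (1/6)z^3 + (1/2)z^2 + (1/3)z
g(z) = (-41)·L_0 + (-4)·L_1 + 1·L_2 + (-2)·L_3
  (-41)·L_0(z) = (41/6)z^3 - (41/6)z
  (-4)·L_1(z) = -2z^3 - 2z^2 + 4z
  1·L_2(z) = -(1/2)z^3 - z^2 + (1/2)z + 1
  (-2)·L_3(z) = -(1/3)z^3 - z^2 - (2/3)z
Adding term by term: 4z^3 - 4z^2 - 3z + 1

g(z) = 4z^3 - 4z^2 - 3z + 1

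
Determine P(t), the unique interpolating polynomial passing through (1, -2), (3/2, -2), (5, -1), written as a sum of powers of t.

P(t) = (1/14)t^2 - (5/28)t - 53/28

Build the Lagrange basis polynomials:
L_0(t) = (t - 3/2)(t - 5) / [2] = (1/2)t^2 - (13/4)t + 15/4
L_1(t) = (t - 1)(t - 5) / [-7/4] = -(4/7)t^2 + (24/7)t - 20/7
L_2(t) = (t - 1)(t - 3/2) / [14] = (1/14)t^2 - (5/28)t + 3/28
P(t) = (-2)·L_0 + (-2)·L_1 + (-1)·L_2
  (-2)·L_0(t) = -t^2 + (13/2)t - 15/2
  (-2)·L_1(t) = (8/7)t^2 - (48/7)t + 40/7
  (-1)·L_2(t) = -(1/14)t^2 + (5/28)t - 3/28
Adding term by term: (1/14)t^2 - (5/28)t - 53/28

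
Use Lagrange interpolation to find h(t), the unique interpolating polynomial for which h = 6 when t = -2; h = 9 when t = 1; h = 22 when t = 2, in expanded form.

h(t) = 3t^2 + 4t + 2

Build the Lagrange basis polynomials:
L_0(t) = (t - 1)(t - 2) / [12] = (1/12)t^2 - (1/4)t + 1/6
L_1(t) = (t + 2)(t - 2) / [-3] = -(1/3)t^2 + 4/3
L_2(t) = (t + 2)(t - 1) / [4] = (1/4)t^2 + (1/4)t - 1/2
h(t) = 6·L_0 + 9·L_1 + 22·L_2
  6·L_0(t) = (1/2)t^2 - (3/2)t + 1
  9·L_1(t) = -3t^2 + 12
  22·L_2(t) = (11/2)t^2 + (11/2)t - 11
Adding term by term: 3t^2 + 4t + 2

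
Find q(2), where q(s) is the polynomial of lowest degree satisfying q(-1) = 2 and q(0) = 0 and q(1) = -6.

Evaluate each Lagrange basis at s = 2:
L_0(2) = (2)·(1)/[(-1)·(-2)] = 1
L_1(2) = (3)·(1)/[(1)·(-1)] = -3
L_2(2) = (3)·(2)/[(2)·(1)] = 3
Sum: 2·(1) + 0 + (-6)·(3) = -16

-16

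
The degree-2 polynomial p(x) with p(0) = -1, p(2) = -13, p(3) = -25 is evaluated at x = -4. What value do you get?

-25

Using Newton's divided-difference form:
p[0,2] = (-13 - (-1)) / (2 - 0) = -6
p[2,3] = (-25 - (-13)) / (3 - 2) = -12
p[0,2,3] = (-12 - (-6)) / (3 - 0) = -2
p(-4) = -1 + (-6)·(-4) + (-2)·(-4)·(-6) = -25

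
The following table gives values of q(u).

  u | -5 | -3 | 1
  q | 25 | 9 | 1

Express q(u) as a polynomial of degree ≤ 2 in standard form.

q(u) = u^2

Newton's divided differences:
q[-5,-3] = (9 - 25) / (-3 - (-5)) = -8
q[-3,1] = (1 - 9) / (1 - (-3)) = -2
q[-5,-3,1] = (-2 - (-8)) / (1 - (-5)) = 1
q(u) = 25 + (-8)·(u + 5) + 1·(u + 5)(u + 3)
Expanding: q(u) = u^2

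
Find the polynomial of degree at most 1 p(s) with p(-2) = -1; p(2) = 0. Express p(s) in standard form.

p(s) = (1/4)s - 1/2

L_0(s) = (s - 2) / [-4] = -(1/4)s + 1/2
L_1(s) = (s + 2) / [4] = (1/4)s + 1/2
p(s) = (-1)·L_0 + 0·L_1
  (-1)·L_0(s) = (1/4)s - 1/2
  0·L_1(s) = 0
Adding term by term: (1/4)s - 1/2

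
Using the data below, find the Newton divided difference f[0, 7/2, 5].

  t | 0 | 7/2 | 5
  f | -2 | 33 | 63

f[0,7/2] = (33 - (-2)) / (7/2 - 0) = 10
f[7/2,5] = (63 - 33) / (5 - 7/2) = 20
f[0,7/2,5] = (20 - 10) / (5 - 0) = 2

2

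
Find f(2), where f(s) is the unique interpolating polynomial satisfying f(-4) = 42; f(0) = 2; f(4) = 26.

6

L_0(2) = (2)·(-2)/[(-4)·(-8)] = -1/8
L_1(2) = (6)·(-2)/[(4)·(-4)] = 3/4
L_2(2) = (6)·(2)/[(8)·(4)] = 3/8
Sum: 42·(-1/8) + 2·(3/4) + 26·(3/8) = 6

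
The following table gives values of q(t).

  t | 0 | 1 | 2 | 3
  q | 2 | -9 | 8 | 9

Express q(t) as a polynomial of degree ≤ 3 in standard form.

q(t) = -(22/3)t^3 + 36t^2 - (119/3)t + 2

Build the Lagrange basis polynomials:
L_0(t) = (t - 1)(t - 2)(t - 3) / [-6] = -(1/6)t^3 + t^2 - (11/6)t + 1
L_1(t) = t(t - 2)(t - 3) / [2] = (1/2)t^3 - (5/2)t^2 + 3t
L_2(t) = t(t - 1)(t - 3) / [-2] = -(1/2)t^3 + 2t^2 - (3/2)t
L_3(t) = t(t - 1)(t - 2) / [6] = (1/6)t^3 - (1/2)t^2 + (1/3)t
q(t) = 2·L_0 + (-9)·L_1 + 8·L_2 + 9·L_3
  2·L_0(t) = -(1/3)t^3 + 2t^2 - (11/3)t + 2
  (-9)·L_1(t) = -(9/2)t^3 + (45/2)t^2 - 27t
  8·L_2(t) = -4t^3 + 16t^2 - 12t
  9·L_3(t) = (3/2)t^3 - (9/2)t^2 + 3t
Adding term by term: -(22/3)t^3 + 36t^2 - (119/3)t + 2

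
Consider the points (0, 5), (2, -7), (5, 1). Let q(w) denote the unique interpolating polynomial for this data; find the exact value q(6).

53/5

Using Newton's divided-difference form:
q[0,2] = (-7 - 5) / (2 - 0) = -6
q[2,5] = (1 - (-7)) / (5 - 2) = 8/3
q[0,2,5] = (8/3 - (-6)) / (5 - 0) = 26/15
q(6) = 5 + (-6)·(6) + (26/15)·(6)·(4) = 53/5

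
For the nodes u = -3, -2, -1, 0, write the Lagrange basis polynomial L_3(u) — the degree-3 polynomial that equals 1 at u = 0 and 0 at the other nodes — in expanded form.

L_3(u) = (1/6)u^3 + u^2 + (11/6)u + 1

L_3(u) = (u + 3)(u + 2)(u + 1) / [(3)·(2)·(1)]
       = (u^3 + 6u^2 + 11u + 6) / (6)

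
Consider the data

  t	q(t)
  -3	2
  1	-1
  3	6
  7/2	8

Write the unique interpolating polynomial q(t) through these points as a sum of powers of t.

q(t) = -(61/780)t^3 + (409/520)t^2 + (1069/780)t - 1601/520

L_0(t) = (t - 1)(t - 3)(t - 7/2) / [-156] = -(1/156)t^3 + (5/104)t^2 - (17/156)t + 7/104
L_1(t) = (t + 3)(t - 3)(t - 7/2) / [20] = (1/20)t^3 - (7/40)t^2 - (9/20)t + 63/40
L_2(t) = (t + 3)(t - 1)(t - 7/2) / [-6] = -(1/6)t^3 + (1/4)t^2 + (5/3)t - 7/4
L_3(t) = (t + 3)(t - 1)(t - 3) / [65/8] = (8/65)t^3 - (8/65)t^2 - (72/65)t + 72/65
q(t) = 2·L_0 + (-1)·L_1 + 6·L_2 + 8·L_3
  2·L_0(t) = -(1/78)t^3 + (5/52)t^2 - (17/78)t + 7/52
  (-1)·L_1(t) = -(1/20)t^3 + (7/40)t^2 + (9/20)t - 63/40
  6·L_2(t) = -t^3 + (3/2)t^2 + 10t - 21/2
  8·L_3(t) = (64/65)t^3 - (64/65)t^2 - (576/65)t + 576/65
Adding term by term: -(61/780)t^3 + (409/520)t^2 + (1069/780)t - 1601/520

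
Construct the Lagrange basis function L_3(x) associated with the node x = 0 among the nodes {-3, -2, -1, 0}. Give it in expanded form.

L_3(x) = (1/6)x^3 + x^2 + (11/6)x + 1

L_3(x) = (x + 3)(x + 2)(x + 1) / [(3)·(2)·(1)]
       = (x^3 + 6x^2 + 11x + 6) / (6)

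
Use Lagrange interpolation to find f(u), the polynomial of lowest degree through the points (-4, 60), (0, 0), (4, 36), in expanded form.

f(u) = 3u^2 - 3u

L_0(u) = u(u - 4) / [32] = (1/32)u^2 - (1/8)u
L_1(u) = (u + 4)(u - 4) / [-16] = -(1/16)u^2 + 1
L_2(u) = (u + 4)u / [32] = (1/32)u^2 + (1/8)u
f(u) = 60·L_0 + 0·L_1 + 36·L_2
  60·L_0(u) = (15/8)u^2 - (15/2)u
  0·L_1(u) = 0
  36·L_2(u) = (9/8)u^2 + (9/2)u
Adding term by term: 3u^2 - 3u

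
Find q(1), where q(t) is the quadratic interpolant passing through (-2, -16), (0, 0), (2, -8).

-1

Evaluate each Lagrange basis at t = 1:
L_0(1) = (1)·(-1)/[(-2)·(-4)] = -1/8
L_1(1) = (3)·(-1)/[(2)·(-2)] = 3/4
L_2(1) = (3)·(1)/[(4)·(2)] = 3/8
Sum: (-16)·(-1/8) + 0 + (-8)·(3/8) = -1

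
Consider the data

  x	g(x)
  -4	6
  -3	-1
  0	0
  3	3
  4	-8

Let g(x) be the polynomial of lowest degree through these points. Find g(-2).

L_0(-2) = (1)·(-2)·(-5)·(-6)/[(-1)·(-4)·(-7)·(-8)] = -15/56
L_1(-2) = (2)·(-2)·(-5)·(-6)/[(1)·(-3)·(-6)·(-7)] = 20/21
L_2(-2) = (2)·(1)·(-5)·(-6)/[(4)·(3)·(-3)·(-4)] = 5/12
L_3(-2) = (2)·(1)·(-2)·(-6)/[(7)·(6)·(3)·(-1)] = -4/21
L_4(-2) = (2)·(1)·(-2)·(-5)/[(8)·(7)·(4)·(1)] = 5/56
Sum: 6·(-15/56) + (-1)·(20/21) + 0 + 3·(-4/21) + (-8)·(5/56) = -323/84

-323/84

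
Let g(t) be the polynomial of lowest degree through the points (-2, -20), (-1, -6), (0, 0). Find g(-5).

-110

Using Newton's divided-difference form:
g[-2,-1] = (-6 - (-20)) / (-1 - (-2)) = 14
g[-1,0] = (0 - (-6)) / (0 - (-1)) = 6
g[-2,-1,0] = (6 - 14) / (0 - (-2)) = -4
g(-5) = -20 + 14·(-3) + (-4)·(-3)·(-4) = -110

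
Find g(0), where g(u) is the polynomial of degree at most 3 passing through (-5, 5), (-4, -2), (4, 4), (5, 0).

-5/3

Evaluate each Lagrange basis at u = 0:
L_0(0) = (4)·(-4)·(-5)/[(-1)·(-9)·(-10)] = -8/9
L_1(0) = (5)·(-4)·(-5)/[(1)·(-8)·(-9)] = 25/18
L_2(0) = (5)·(4)·(-5)/[(9)·(8)·(-1)] = 25/18
L_3(0) = (5)·(4)·(-4)/[(10)·(9)·(1)] = -8/9
Sum: 5·(-8/9) + (-2)·(25/18) + 4·(25/18) + 0 = -5/3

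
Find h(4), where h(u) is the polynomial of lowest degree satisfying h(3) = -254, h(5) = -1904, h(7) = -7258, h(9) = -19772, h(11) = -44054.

Using Newton's divided-difference form:
h[3,5] = (-1904 - (-254)) / (5 - 3) = -825
h[5,7] = (-7258 - (-1904)) / (7 - 5) = -2677
h[7,9] = (-19772 - (-7258)) / (9 - 7) = -6257
h[9,11] = (-44054 - (-19772)) / (11 - 9) = -12141
h[3,5,7] = (-2677 - (-825)) / (7 - 3) = -463
h[5,7,9] = (-6257 - (-2677)) / (9 - 5) = -895
h[7,9,11] = (-12141 - (-6257)) / (11 - 7) = -1471
h[3,5,7,9] = (-895 - (-463)) / (9 - 3) = -72
h[5,7,9,11] = (-1471 - (-895)) / (11 - 5) = -96
h[3,5,7,9,11] = (-96 - (-72)) / (11 - 3) = -3
h(4) = -254 + (-825)·(1) + (-463)·(1)·(-1) + (-72)·(1)·(-1)·(-3) + (-3)·(1)·(-1)·(-3)·(-5) = -787

-787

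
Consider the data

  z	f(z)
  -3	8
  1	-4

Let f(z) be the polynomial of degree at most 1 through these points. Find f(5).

L_0(5) = (4)/[(-4)] = -1
L_1(5) = (8)/[(4)] = 2
Sum: 8·(-1) + (-4)·(2) = -16

-16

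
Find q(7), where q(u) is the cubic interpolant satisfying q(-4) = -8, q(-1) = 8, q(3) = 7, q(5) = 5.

1282/189

L_0(7) = (8)·(4)·(2)/[(-3)·(-7)·(-9)] = -64/189
L_1(7) = (11)·(4)·(2)/[(3)·(-4)·(-6)] = 11/9
L_2(7) = (11)·(8)·(2)/[(7)·(4)·(-2)] = -22/7
L_3(7) = (11)·(8)·(4)/[(9)·(6)·(2)] = 88/27
Sum: (-8)·(-64/189) + 8·(11/9) + 7·(-22/7) + 5·(88/27) = 1282/189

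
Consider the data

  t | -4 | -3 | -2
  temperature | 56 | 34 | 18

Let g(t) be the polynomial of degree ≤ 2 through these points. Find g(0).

4

Evaluate each Lagrange basis at t = 0:
L_0(0) = (3)·(2)/[(-1)·(-2)] = 3
L_1(0) = (4)·(2)/[(1)·(-1)] = -8
L_2(0) = (4)·(3)/[(2)·(1)] = 6
Sum: 56·(3) + 34·(-8) + 18·(6) = 4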